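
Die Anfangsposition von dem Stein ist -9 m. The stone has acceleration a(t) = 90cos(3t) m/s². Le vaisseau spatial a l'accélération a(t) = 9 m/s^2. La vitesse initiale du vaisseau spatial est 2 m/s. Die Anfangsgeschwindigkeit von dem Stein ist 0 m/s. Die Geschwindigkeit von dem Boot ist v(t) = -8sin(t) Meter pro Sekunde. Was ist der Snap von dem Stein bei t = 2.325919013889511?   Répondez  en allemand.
Wir müssen unsere Gleichung für die Beschleunigung a(t) = 90·cos(3·t) 2-mal ableiten. Mit d/dt von a(t) finden wir j(t) = -270·sin(3·t). Die Ableitung von dem Ruck ergibt den Snap: s(t) = -810·cos(3·t). Wir haben den Snap s(t) = -810·cos(3·t). Durch Einsetzen von t = 2.325919013889511: s(2.325919013889511) = -622.345587940531.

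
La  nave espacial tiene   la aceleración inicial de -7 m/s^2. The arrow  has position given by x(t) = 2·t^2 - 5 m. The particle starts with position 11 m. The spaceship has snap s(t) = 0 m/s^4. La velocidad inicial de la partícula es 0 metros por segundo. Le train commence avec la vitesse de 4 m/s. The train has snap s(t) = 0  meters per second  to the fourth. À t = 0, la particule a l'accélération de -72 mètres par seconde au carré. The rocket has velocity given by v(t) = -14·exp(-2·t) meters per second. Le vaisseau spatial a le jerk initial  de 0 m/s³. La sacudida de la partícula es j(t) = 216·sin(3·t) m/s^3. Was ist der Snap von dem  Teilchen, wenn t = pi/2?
Wir müssen unsere Gleichung für den Ruck j(t) = 216·sin(3·t) 1-mal ableiten. Die Ableitung von dem Ruck ergibt den Snap: s(t) = 648·cos(3·t). Aus der Gleichung für den Snap s(t) = 648·cos(3·t), setzen wir t = pi/2 ein und erhalten s = 0.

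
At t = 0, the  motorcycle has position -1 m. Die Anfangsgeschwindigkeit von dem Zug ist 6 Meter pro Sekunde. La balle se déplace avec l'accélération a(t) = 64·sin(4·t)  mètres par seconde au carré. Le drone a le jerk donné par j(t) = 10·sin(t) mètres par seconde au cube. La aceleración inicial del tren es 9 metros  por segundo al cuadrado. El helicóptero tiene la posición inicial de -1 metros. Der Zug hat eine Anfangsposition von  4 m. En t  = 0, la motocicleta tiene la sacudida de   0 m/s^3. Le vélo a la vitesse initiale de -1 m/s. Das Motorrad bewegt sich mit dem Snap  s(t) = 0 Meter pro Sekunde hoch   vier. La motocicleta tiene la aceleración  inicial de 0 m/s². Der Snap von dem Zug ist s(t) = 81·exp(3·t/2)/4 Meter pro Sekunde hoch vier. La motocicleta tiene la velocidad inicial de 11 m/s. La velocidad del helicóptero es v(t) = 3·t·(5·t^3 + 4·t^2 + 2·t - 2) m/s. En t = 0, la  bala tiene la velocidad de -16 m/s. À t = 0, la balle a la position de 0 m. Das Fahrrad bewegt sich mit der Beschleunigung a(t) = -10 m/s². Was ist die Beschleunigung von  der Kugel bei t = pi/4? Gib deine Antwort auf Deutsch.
Wir haben die Beschleunigung a(t) = 64·sin(4·t). Durch Einsetzen von t = pi/4: a(pi/4) = 0.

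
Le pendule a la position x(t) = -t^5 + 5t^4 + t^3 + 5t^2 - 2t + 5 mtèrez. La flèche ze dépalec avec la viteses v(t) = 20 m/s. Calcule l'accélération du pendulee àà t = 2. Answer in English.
We must differentiate our position equation x(t) = -t^5 + 5·t^4 + t^3 + 5·t^2 - 2·t + 5 2 times. The derivative of position gives velocity: v(t) = -5·t^4 + 20·t^3 + 3·t^2 + 10·t - 2. Taking d/dt of v(t), we find a(t) = -20·t^3 + 60·t^2 + 6·t + 10. From the given acceleration equation a(t) = -20·t^3 + 60·t^2 + 6·t + 10, we substitute t = 2 to get a = 102.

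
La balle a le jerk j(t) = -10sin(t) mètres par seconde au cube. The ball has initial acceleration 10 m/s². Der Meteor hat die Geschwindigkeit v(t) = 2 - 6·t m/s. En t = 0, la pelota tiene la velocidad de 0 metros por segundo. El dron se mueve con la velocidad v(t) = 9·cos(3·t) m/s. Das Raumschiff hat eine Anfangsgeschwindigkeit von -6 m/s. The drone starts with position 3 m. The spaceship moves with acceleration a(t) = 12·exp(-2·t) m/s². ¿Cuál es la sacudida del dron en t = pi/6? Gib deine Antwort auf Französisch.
Pour résoudre ceci, nous devons prendre 2 dérivées de notre équation de la vitesse v(t) = 9·cos(3·t). En prenant d/dt de v(t), nous trouvons a(t) = -27·sin(3·t). La dérivée de l'accélération donne le jerk: j(t) = -81·cos(3·t). Nous avons le jerk j(t) = -81·cos(3·t). En substituant t = pi/6: j(pi/6) = 0.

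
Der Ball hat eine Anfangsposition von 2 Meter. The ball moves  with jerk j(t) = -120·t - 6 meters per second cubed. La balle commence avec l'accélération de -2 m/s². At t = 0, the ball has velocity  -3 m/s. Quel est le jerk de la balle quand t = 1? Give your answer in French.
De l'équation du jerk j(t) = -120·t - 6, nous substituons t = 1 pour obtenir j = -126.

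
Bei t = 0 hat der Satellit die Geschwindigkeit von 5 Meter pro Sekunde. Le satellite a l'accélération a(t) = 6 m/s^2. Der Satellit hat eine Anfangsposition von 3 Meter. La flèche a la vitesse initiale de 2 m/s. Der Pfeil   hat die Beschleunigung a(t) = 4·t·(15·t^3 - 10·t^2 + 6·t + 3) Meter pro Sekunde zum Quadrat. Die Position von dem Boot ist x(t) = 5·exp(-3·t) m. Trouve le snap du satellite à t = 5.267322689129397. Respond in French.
Pour résoudre ceci, nous devons prendre 2 dérivées de notre équation de l'accélération a(t) = 6. En prenant d/dt de a(t), nous trouvons j(t) = 0. En prenant d/dt de j(t), nous trouvons s(t) = 0. De l'équation du snap s(t) = 0, nous substituons t = 5.267322689129397 pour obtenir s = 0.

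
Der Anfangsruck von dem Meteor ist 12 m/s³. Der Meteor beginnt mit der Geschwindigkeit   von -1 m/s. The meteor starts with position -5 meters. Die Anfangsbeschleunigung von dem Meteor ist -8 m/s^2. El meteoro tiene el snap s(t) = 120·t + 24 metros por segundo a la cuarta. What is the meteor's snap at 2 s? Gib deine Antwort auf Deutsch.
Aus der Gleichung für den Snap s(t) = 120·t + 24, setzen wir t = 2 ein und erhalten s = 264.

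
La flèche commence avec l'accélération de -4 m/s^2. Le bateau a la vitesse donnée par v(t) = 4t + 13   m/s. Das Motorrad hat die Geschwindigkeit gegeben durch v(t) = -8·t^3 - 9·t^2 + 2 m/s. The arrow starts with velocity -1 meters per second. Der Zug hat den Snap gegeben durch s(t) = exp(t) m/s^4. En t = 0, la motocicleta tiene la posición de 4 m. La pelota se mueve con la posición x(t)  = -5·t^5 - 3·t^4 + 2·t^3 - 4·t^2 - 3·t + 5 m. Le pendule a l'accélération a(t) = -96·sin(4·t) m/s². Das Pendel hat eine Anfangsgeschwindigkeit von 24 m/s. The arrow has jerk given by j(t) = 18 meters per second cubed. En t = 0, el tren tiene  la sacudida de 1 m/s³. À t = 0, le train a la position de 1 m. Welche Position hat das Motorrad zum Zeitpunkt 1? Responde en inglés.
To find the answer, we compute 1 integral of v(t) = -8·t^3 - 9·t^2 + 2. The antiderivative of velocity is position. Using x(0) = 4, we get x(t) = -2·t^4 - 3·t^3 + 2·t + 4. From the given position equation x(t) = -2·t^4 - 3·t^3 + 2·t + 4, we substitute t = 1 to get x = 1.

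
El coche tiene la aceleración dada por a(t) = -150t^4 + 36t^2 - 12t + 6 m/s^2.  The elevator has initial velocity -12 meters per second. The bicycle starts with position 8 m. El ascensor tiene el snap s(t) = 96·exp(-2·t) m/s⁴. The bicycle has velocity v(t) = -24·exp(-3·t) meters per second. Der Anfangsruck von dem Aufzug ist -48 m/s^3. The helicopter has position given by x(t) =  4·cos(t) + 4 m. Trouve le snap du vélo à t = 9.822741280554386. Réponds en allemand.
Wir müssen unsere Gleichung für die Geschwindigkeit v(t) = -24·exp(-3·t) 3-mal ableiten. Die Ableitung von der Geschwindigkeit ergibt die Beschleunigung: a(t) = 72·exp(-3·t). Mit d/dt von a(t) finden wir j(t) = -216·exp(-3·t). Durch Ableiten von dem Ruck erhalten wir den Snap: s(t) = 648·exp(-3·t). Wir haben den Snap s(t) = 648·exp(-3·t). Durch Einsetzen von t = 9.822741280554386: s(9.822741280554386) = 1.03201972952104E-10.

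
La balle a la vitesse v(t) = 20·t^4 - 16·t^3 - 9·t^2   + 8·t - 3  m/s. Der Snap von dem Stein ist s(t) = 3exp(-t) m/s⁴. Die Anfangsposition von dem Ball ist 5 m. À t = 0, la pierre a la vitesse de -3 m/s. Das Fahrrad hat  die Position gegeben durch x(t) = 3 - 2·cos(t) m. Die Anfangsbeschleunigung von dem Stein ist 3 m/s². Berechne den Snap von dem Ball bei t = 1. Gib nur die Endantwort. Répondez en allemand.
Der Snap bei t = 1 ist s = 384.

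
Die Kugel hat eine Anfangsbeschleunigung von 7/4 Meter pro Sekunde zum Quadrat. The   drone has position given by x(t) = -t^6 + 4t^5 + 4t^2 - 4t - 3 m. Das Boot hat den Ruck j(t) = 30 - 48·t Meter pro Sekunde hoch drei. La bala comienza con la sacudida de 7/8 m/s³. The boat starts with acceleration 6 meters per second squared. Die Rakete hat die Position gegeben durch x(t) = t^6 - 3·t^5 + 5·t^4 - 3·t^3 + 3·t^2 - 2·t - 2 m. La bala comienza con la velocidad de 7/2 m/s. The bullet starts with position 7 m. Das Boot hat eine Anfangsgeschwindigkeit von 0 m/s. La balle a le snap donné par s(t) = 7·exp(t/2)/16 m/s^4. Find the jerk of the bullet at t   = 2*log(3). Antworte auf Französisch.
Pour résoudre ceci, nous devons prendre 1 primitive de notre équation du snap s(t) = 7·exp(t/2)/16. En prenant ∫s(t)dt et en appliquant j(0) = 7/8, nous trouvons j(t) = 7·exp(t/2)/8. De l'équation du jerk j(t) = 7·exp(t/2)/8, nous substituons t = 2*log(3) pour obtenir j = 21/8.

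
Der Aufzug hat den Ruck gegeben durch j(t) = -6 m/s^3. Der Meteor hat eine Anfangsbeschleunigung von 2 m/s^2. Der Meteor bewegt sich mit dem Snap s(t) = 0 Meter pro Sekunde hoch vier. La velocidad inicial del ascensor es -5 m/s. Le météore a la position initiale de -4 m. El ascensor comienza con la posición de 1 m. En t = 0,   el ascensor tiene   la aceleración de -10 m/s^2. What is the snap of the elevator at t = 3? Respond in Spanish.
Debemos derivar nuestra ecuación de la sacudida j(t) = -6 1 vez. Tomando d/dt de j(t), encontramos s(t) = 0. De la ecuación del snap s(t) = 0, sustituimos t = 3 para obtener s = 0.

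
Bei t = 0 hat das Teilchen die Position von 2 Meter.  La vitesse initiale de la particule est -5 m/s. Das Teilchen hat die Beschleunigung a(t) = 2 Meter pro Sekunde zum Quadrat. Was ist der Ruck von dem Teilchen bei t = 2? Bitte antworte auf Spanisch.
Partiendo de la aceleración a(t) = 2, tomamos 1 derivada. Tomando d/dt de a(t), encontramos j(t) = 0. Usando j(t) = 0 y sustituyendo t = 2, encontramos j = 0.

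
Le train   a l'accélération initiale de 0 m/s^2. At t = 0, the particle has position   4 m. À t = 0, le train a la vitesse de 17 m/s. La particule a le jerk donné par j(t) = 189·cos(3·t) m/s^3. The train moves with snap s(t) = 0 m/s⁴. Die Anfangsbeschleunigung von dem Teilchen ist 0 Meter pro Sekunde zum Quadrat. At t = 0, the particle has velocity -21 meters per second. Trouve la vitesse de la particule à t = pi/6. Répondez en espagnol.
Para resolver esto, necesitamos tomar 2 integrales de nuestra ecuación de la sacudida j(t) = 189·cos(3·t). La antiderivada de la sacudida, con a(0) = 0, da la aceleración: a(t) = 63·sin(3·t). La antiderivada de la aceleración, con v(0) = -21, da la velocidad: v(t) = -21·cos(3·t). Tenemos la velocidad v(t) = -21·cos(3·t). Sustituyendo t = pi/6: v(pi/6) = 0.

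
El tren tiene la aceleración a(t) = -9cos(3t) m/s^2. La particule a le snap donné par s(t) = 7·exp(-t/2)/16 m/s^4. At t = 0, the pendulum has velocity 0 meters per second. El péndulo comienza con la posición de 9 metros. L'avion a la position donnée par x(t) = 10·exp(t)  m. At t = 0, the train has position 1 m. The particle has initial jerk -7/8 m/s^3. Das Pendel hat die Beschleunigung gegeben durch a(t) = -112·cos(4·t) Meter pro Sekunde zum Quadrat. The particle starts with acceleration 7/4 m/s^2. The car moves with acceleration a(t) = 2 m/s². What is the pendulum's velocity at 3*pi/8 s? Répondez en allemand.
Ausgehend von der Beschleunigung a(t) = -112·cos(4·t), nehmen wir 1 Stammfunktion. Die Stammfunktion von der Beschleunigung ist die Geschwindigkeit. Mit v(0) = 0 erhalten wir v(t) = -28·sin(4·t). Mit v(t) = -28·sin(4·t) und Einsetzen von t = 3*pi/8, finden wir v = 28.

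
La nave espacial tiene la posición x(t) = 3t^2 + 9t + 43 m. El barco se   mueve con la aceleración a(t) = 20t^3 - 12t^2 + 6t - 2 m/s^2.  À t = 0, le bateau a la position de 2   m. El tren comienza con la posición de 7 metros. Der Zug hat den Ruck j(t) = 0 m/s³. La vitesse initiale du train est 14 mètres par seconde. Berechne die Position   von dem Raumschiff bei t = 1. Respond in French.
Nous avons la position x(t) = 3·t^2 + 9·t + 43. En substituant t = 1: x(1) = 55.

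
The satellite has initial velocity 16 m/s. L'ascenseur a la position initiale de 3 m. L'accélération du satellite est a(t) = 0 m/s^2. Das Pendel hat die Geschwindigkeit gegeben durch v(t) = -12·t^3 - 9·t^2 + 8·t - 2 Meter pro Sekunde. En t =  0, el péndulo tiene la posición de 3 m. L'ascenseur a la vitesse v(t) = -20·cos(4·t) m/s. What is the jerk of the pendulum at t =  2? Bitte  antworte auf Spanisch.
Debemos derivar nuestra ecuación de la velocidad v(t) = -12·t^3 - 9·t^2 + 8·t - 2 2 veces. La derivada de la velocidad da la aceleración: a(t) = -36·t^2 - 18·t + 8. La derivada de la aceleración da la sacudida: j(t) = -72·t - 18. Tenemos la sacudida j(t) = -72·t - 18. Sustituyendo t = 2: j(2) = -162.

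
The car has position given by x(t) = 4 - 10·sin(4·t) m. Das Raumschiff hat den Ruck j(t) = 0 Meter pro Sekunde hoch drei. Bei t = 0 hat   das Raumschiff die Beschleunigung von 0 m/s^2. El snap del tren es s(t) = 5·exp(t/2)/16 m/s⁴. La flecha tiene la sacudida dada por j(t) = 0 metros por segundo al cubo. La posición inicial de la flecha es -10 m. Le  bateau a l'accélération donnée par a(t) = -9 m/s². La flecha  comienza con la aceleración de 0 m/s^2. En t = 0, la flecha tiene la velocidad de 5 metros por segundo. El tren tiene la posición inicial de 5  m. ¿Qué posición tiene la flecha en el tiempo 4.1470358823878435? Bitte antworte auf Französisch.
En partant du jerk j(t) = 0, nous prenons 3 intégrales. L'intégrale du jerk est l'accélération. En utilisant a(0) = 0, nous obtenons a(t) = 0. En intégrant l'accélération et en utilisant la condition initiale v(0) = 5, nous obtenons v(t) = 5. La primitive de la vitesse, avec x(0) = -10, donne la position: x(t) = 5·t - 10. De l'équation de la position x(t) = 5·t - 10, nous substituons t = 4.1470358823878435 pour obtenir x = 10.7351794119392.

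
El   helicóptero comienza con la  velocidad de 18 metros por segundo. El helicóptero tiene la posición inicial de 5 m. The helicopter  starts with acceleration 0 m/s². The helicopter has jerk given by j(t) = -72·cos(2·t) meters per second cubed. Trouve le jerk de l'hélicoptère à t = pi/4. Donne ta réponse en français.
En utilisant j(t) = -72·cos(2·t) et en substituant t = pi/4, nous trouvons j = 0.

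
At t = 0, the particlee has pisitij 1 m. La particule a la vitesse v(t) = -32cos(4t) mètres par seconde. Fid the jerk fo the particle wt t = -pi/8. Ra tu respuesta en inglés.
To solve this, we need to take 2 derivatives of our velocity equation v(t) = -32·cos(4·t). The derivative of velocity gives acceleration: a(t) = 128·sin(4·t). Differentiating acceleration, we get jerk: j(t) = 512·cos(4·t). We have jerk j(t) = 512·cos(4·t). Substituting t = -pi/8: j(-pi/8) = 0.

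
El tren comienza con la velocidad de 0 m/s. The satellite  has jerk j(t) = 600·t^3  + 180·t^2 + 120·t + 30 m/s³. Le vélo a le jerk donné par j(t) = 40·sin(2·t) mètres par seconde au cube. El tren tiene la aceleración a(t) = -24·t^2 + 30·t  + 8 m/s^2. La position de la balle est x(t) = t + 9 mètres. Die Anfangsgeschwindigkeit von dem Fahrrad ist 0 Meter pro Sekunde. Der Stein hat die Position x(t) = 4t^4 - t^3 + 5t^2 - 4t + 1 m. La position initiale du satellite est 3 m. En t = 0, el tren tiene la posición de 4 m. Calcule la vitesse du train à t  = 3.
Pour résoudre ceci, nous devons prendre 1 primitive de notre équation de l'accélération a(t) = -24·t^2 + 30·t + 8. La primitive de l'accélération, avec v(0) = 0, donne la vitesse: v(t) = t·(-8·t^2 + 15·t + 8). En utilisant v(t) = t·(-8·t^2 + 15·t + 8) et en substituant t = 3, nous trouvons v = -57.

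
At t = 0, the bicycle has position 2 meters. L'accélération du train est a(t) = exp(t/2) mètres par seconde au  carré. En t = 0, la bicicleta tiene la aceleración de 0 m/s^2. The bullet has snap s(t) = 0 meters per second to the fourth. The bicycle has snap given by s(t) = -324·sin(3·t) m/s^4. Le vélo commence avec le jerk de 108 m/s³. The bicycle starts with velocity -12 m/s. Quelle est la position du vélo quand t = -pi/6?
Nous devons trouver l'intégrale de notre équation du snap s(t) = -324·sin(3·t) 4 fois. En prenant ∫s(t)dt et en appliquant j(0) = 108, nous trouvons j(t) = 108·cos(3·t). La primitive du jerk est l'accélération. En utilisant a(0) = 0, nous obtenons a(t) = 36·sin(3·t). En intégrant l'accélération et en utilisant la condition initiale v(0) = -12, nous obtenons v(t) = -12·cos(3·t). L'intégrale de la vitesse est la position. En utilisant x(0) = 2, nous obtenons x(t) = 2 - 4·sin(3·t). De l'équation de la position x(t) = 2 - 4·sin(3·t), nous substituons t = -pi/6 pour obtenir x = 6.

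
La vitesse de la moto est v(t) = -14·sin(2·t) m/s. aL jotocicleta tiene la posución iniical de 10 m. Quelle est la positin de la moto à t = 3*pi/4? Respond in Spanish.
Necesitamos integrar nuestra ecuación de la velocidad v(t) = -14·sin(2·t) 1 vez. La integral de la velocidad, con x(0) = 10, da la posición: x(t) = 7·cos(2·t) + 3. Tenemos la posición x(t) = 7·cos(2·t) + 3. Sustituyendo t = 3*pi/4: x(3*pi/4) = 3.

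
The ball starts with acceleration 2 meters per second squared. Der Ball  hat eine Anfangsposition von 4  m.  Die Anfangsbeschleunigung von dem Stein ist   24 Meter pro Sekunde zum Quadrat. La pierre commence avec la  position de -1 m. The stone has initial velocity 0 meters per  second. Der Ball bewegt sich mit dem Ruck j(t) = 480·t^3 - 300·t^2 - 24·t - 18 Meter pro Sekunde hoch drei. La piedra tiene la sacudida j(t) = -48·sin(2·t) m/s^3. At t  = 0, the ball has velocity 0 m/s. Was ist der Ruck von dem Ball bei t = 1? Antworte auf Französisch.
De l'équation du jerk j(t) = 480·t^3 - 300·t^2 - 24·t - 18, nous substituons t = 1 pour obtenir j = 138.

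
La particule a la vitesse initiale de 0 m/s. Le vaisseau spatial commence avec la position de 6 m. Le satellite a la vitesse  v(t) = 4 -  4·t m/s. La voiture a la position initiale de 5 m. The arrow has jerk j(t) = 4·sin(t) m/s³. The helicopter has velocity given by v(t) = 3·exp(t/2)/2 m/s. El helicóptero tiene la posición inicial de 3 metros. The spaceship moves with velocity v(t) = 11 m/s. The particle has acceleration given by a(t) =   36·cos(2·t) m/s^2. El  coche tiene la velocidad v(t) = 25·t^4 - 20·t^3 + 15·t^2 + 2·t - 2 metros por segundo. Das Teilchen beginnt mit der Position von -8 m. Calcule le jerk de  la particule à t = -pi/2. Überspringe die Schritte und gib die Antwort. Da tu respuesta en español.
En t = -pi/2, j = 0.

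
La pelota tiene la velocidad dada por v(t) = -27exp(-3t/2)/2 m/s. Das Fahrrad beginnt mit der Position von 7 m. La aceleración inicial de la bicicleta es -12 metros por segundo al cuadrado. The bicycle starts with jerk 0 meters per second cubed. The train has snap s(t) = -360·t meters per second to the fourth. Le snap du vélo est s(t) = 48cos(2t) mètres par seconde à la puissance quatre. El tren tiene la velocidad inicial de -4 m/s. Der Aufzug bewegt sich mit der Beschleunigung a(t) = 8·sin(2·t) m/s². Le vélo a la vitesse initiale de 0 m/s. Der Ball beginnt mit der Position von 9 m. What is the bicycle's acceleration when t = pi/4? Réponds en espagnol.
Partiendo del snap s(t) = 48·cos(2·t), tomamos 2 antiderivadas. La integral del snap es la sacudida. Usando j(0) = 0, obtenemos j(t) = 24·sin(2·t). La antiderivada de la sacudida, con a(0) = -12, da la aceleración: a(t) = -12·cos(2·t). Tenemos la aceleración a(t) = -12·cos(2·t). Sustituyendo t = pi/4: a(pi/4) = 0.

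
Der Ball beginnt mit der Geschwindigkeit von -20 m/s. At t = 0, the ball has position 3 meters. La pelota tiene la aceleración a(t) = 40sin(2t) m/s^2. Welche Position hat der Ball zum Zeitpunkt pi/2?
Wir müssen unsere Gleichung für die Beschleunigung a(t) = 40·sin(2·t) 2-mal integrieren. Durch Integration von der Beschleunigung und Verwendung der Anfangsbedingung v(0) = -20, erhalten wir v(t) = -20·cos(2·t). Das Integral von der Geschwindigkeit ist die Position. Mit x(0) = 3 erhalten wir x(t) = 3 - 10·sin(2·t). Aus der Gleichung für die Position x(t) = 3 - 10·sin(2·t), setzen wir t = pi/2 ein und erhalten x = 3.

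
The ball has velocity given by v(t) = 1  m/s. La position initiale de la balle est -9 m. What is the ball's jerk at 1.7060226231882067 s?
We must differentiate our velocity equation v(t) = 1 2 times. Taking d/dt of v(t), we find a(t) = 0. The derivative of acceleration gives jerk: j(t) = 0. Using j(t) = 0 and substituting t = 1.7060226231882067, we find j = 0.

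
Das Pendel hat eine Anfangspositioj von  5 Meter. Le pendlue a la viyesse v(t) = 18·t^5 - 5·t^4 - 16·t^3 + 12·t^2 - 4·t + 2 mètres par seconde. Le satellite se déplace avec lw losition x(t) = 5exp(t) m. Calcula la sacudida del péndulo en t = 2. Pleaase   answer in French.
Pour résoudre ceci, nous devons prendre 2 dérivées de notre équation de la vitesse v(t) = 18·t^5 - 5·t^4 - 16·t^3 + 12·t^2 - 4·t + 2. En prenant d/dt de v(t), nous trouvons a(t) = 90·t^4 - 20·t^3 - 48·t^2 + 24·t - 4. En prenant d/dt de a(t), nous trouvons j(t) = 360·t^3 - 60·t^2 - 96·t + 24. Nous avons le jerk j(t) = 360·t^3 - 60·t^2 - 96·t + 24. En substituant t = 2: j(2) = 2472.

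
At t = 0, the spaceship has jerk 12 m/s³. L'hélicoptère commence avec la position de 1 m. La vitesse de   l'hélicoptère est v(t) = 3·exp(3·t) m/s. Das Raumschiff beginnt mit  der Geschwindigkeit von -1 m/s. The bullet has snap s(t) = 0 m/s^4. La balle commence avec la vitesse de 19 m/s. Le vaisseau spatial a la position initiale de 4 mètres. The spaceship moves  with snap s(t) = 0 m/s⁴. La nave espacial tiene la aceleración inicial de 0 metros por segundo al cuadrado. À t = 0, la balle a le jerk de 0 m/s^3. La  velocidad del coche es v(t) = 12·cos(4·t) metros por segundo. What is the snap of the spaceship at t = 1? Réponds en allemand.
Aus der Gleichung für den Snap s(t) = 0, setzen wir t = 1 ein und erhalten s = 0.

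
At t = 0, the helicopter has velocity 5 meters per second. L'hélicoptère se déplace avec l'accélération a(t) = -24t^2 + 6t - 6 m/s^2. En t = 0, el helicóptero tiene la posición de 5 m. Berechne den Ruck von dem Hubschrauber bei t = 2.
Wir müssen unsere Gleichung für die Beschleunigung a(t) = -24·t^2 + 6·t - 6 1-mal ableiten. Mit d/dt von a(t) finden wir j(t) = 6 - 48·t. Wir haben den Ruck j(t) = 6 - 48·t. Durch Einsetzen von t = 2: j(2) = -90.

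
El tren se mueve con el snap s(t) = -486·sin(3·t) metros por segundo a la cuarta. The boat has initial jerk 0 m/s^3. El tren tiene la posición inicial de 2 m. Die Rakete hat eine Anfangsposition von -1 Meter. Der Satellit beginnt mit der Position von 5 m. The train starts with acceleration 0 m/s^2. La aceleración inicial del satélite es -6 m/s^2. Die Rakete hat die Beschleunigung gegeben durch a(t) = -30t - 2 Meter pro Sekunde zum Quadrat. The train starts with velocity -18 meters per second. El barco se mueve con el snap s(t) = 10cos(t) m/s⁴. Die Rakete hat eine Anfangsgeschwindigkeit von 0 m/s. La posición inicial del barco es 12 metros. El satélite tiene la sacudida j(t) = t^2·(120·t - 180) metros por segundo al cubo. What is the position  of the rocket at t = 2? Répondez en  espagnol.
Necesitamos integrar nuestra ecuación de la aceleración a(t) = -30·t - 2 2 veces. Tomando ∫a(t)dt y aplicando v(0) = 0, encontramos v(t) = t·(-15·t - 2). Tomando ∫v(t)dt y aplicando x(0) = -1, encontramos x(t) = -5·t^3 - t^2 - 1. Usando x(t) = -5·t^3 - t^2 - 1 y sustituyendo t = 2, encontramos x = -45.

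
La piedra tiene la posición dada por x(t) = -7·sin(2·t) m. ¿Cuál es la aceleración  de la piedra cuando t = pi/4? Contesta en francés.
Pour résoudre ceci, nous devons prendre 2 dérivées de notre équation de la position x(t) = -7·sin(2·t). En prenant d/dt de x(t), nous trouvons v(t) = -14·cos(2·t). La dérivée de la vitesse donne l'accélération: a(t) = 28·sin(2·t). De l'équation de l'accélération a(t) = 28·sin(2·t), nous substituons t = pi/4 pour obtenir a = 28.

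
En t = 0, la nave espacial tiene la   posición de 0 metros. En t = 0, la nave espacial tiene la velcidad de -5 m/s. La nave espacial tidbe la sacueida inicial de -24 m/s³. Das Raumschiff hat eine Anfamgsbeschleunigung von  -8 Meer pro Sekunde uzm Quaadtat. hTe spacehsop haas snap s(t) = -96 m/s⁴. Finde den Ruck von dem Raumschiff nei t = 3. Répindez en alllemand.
Wir müssen unsere Gleichung für den Snap s(t) = -96 1-mal integrieren. Durch Integration von dem Snap und Verwendung der Anfangsbedingung j(0) = -24, erhalten wir j(t) = -96·t - 24. Wir haben den Ruck j(t) = -96·t - 24. Durch Einsetzen von t = 3: j(3) = -312.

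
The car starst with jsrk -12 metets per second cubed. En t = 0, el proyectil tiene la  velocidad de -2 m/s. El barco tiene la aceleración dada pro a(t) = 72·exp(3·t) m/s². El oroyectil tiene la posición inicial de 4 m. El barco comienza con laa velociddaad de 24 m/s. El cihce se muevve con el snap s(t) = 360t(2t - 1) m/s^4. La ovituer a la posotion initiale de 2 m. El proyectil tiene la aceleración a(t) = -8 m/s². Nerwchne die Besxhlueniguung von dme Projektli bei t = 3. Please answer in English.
Using a(t) = -8 and substituting t = 3, we find a = -8.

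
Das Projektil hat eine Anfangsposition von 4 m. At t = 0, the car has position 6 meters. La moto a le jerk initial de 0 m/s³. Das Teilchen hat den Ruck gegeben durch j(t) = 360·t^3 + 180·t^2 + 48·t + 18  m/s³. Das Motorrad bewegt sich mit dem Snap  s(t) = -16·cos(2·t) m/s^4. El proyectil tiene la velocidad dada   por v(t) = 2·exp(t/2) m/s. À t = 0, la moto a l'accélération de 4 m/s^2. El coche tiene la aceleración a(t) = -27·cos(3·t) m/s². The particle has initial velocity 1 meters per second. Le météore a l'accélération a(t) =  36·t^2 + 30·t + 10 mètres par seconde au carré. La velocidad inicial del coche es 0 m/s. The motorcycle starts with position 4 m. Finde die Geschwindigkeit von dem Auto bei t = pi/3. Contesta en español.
Necesitamos integrar nuestra ecuación de la aceleración a(t) = -27·cos(3·t) 1 vez. La integral de la aceleración es la velocidad. Usando v(0) = 0, obtenemos v(t) = -9·sin(3·t). Usando v(t) = -9·sin(3·t) y sustituyendo t = pi/3, encontramos v = 0.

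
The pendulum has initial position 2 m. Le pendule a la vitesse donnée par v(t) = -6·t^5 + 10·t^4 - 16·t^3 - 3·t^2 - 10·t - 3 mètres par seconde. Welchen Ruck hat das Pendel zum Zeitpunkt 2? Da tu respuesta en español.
Para resolver esto, necesitamos tomar 2 derivadas de nuestra ecuación de la velocidad v(t) = -6·t^5 + 10·t^4 - 16·t^3 - 3·t^2 - 10·t - 3. La derivada de la velocidad da la aceleración: a(t) = -30·t^4 + 40·t^3 - 48·t^2 - 6·t - 10. Derivando la aceleración, obtenemos la sacudida: j(t) = -120·t^3 + 120·t^2 - 96·t - 6. De la ecuación de la sacudida j(t) = -120·t^3 + 120·t^2 - 96·t - 6, sustituimos t = 2 para obtener j = -678.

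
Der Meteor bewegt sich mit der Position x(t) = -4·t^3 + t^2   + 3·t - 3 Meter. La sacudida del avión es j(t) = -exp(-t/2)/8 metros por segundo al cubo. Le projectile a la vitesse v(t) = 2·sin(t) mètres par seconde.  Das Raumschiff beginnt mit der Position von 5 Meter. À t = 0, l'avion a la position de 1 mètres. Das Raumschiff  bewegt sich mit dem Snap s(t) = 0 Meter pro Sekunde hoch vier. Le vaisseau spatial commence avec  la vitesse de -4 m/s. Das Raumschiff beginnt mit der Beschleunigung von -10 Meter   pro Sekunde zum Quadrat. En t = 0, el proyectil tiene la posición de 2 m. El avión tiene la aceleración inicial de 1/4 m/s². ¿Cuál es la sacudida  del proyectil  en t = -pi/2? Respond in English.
Starting from velocity v(t) = 2·sin(t), we take 2 derivatives. Taking d/dt of v(t), we find a(t) = 2·cos(t). Taking d/dt of a(t), we find j(t) = -2·sin(t). Using j(t) = -2·sin(t) and substituting t = -pi/2, we find j = 2.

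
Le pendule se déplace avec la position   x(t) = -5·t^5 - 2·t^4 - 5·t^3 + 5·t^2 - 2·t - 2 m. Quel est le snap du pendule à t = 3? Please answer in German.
Wir müssen unsere Gleichung für die Position x(t) = -5·t^5 - 2·t^4 - 5·t^3 + 5·t^2 - 2·t - 2 4-mal ableiten. Mit d/dt von x(t) finden wir v(t) = -25·t^4 - 8·t^3 - 15·t^2 + 10·t - 2. Durch Ableiten von der Geschwindigkeit erhalten wir die Beschleunigung: a(t) = -100·t^3 - 24·t^2 - 30·t + 10. Die Ableitung von der Beschleunigung ergibt den Ruck: j(t) = -300·t^2 - 48·t - 30. Die Ableitung von dem Ruck ergibt den Snap: s(t) = -600·t - 48. Wir haben den Snap s(t) = -600·t - 48. Durch Einsetzen von t = 3: s(3) = -1848.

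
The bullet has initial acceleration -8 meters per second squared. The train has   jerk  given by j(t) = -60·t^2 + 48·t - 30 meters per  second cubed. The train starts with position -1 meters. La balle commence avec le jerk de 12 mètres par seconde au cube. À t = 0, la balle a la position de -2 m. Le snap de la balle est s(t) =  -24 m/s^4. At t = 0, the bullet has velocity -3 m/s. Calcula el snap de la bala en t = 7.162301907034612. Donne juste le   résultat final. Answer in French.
Le snap à t = 7.162301907034612 est s = -24.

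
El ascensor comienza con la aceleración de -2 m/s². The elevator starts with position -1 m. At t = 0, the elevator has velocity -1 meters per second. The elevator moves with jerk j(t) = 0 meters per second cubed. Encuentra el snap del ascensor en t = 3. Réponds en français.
Pour résoudre ceci, nous devons prendre 1 dérivée de notre équation du jerk j(t) = 0. En dérivant le jerk, nous obtenons le snap: s(t) = 0. Nous avons le snap s(t) = 0. En substituant t = 3: s(3) = 0.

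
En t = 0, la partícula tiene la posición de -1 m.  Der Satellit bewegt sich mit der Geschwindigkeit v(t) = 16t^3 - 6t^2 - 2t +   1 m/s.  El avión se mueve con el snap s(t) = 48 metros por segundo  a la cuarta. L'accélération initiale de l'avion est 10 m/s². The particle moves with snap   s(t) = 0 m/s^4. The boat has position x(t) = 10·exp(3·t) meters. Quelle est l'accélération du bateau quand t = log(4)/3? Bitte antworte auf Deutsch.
Wir müssen unsere Gleichung für die Position x(t) = 10·exp(3·t) 2-mal ableiten. Mit d/dt von x(t) finden wir v(t) = 30·exp(3·t). Die Ableitung von der Geschwindigkeit ergibt die Beschleunigung: a(t) = 90·exp(3·t). Aus der Gleichung für die Beschleunigung a(t) = 90·exp(3·t), setzen wir t = log(4)/3 ein und erhalten a = 360.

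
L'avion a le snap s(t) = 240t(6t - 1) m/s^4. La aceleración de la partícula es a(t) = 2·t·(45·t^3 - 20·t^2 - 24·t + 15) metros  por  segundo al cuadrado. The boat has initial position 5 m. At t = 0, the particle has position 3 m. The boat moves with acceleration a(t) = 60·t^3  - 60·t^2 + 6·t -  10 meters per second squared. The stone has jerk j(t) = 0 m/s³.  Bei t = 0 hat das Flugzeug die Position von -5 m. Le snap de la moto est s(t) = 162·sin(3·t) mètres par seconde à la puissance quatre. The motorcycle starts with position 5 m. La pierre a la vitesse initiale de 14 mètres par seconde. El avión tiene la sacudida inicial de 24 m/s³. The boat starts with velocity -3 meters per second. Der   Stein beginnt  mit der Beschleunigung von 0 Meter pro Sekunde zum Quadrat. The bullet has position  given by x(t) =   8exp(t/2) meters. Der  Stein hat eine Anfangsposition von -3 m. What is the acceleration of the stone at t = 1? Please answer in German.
Wir müssen die Stammfunktion unserer Gleichung für den Ruck j(t) = 0 1-mal finden. Das Integral von dem Ruck ist die Beschleunigung. Mit a(0) = 0 erhalten wir a(t) = 0. Mit a(t) = 0 und Einsetzen von t = 1, finden wir a = 0.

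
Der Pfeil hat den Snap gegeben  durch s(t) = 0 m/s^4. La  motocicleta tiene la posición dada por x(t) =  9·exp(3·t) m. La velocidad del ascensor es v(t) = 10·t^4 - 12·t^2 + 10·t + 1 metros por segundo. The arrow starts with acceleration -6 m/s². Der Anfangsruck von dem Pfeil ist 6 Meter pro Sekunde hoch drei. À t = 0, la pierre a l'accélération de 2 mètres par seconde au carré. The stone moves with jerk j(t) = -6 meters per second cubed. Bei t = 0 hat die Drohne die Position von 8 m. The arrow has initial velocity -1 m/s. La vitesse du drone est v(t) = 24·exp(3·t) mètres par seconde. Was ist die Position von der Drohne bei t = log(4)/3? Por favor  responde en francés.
Pour résoudre ceci, nous devons prendre 1 intégrale de notre équation de la vitesse v(t) = 24·exp(3·t). En intégrant la vitesse et en utilisant la condition initiale x(0) = 8, nous obtenons x(t) = 8·exp(3·t). En utilisant x(t) = 8·exp(3·t) et en substituant t = log(4)/3, nous trouvons x = 32.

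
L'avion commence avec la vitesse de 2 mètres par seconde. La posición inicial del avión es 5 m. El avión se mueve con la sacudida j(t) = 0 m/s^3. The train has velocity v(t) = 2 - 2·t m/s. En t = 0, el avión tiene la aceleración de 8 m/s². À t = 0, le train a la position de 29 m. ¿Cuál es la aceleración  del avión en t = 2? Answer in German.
Wir müssen unsere Gleichung für den Ruck j(t) = 0 1-mal integrieren. Durch Integration von dem Ruck und Verwendung der Anfangsbedingung a(0) = 8, erhalten wir a(t) = 8. Mit a(t) = 8 und Einsetzen von t = 2, finden wir a = 8.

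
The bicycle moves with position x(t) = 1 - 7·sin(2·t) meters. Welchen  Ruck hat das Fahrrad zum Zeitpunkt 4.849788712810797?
Ausgehend von der Position x(t) = 1 - 7·sin(2·t), nehmen wir 3 Ableitungen. Die Ableitung von der Position ergibt die Geschwindigkeit: v(t) = -14·cos(2·t). Die Ableitung von der Geschwindigkeit ergibt die Beschleunigung: a(t) = 28·sin(2·t). Durch Ableiten von der Beschleunigung erhalten wir den Ruck: j(t) = 56·cos(2·t). Mit j(t) = 56·cos(2·t) und Einsetzen von t = 4.849788712810797, finden wir j = -53.8988594469560.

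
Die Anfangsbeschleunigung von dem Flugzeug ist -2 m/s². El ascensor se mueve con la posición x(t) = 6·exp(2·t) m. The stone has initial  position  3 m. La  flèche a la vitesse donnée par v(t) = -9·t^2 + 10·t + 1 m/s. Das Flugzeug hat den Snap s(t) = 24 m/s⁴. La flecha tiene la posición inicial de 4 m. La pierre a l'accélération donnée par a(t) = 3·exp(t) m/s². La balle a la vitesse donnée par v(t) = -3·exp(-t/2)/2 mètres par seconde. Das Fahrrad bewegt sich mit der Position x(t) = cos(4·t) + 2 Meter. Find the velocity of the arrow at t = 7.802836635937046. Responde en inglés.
From the given velocity equation v(t) = -9·t^2 + 10·t + 1, we substitute t = 7.802836635937046 to get v = -468.929969744722.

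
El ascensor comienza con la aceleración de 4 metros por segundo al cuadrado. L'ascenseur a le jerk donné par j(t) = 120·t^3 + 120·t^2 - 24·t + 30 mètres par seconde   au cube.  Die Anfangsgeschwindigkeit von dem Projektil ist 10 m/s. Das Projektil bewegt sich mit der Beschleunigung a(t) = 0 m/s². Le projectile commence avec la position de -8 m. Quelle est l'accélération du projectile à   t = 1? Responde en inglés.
From the given acceleration equation a(t) = 0, we substitute t = 1 to get a = 0.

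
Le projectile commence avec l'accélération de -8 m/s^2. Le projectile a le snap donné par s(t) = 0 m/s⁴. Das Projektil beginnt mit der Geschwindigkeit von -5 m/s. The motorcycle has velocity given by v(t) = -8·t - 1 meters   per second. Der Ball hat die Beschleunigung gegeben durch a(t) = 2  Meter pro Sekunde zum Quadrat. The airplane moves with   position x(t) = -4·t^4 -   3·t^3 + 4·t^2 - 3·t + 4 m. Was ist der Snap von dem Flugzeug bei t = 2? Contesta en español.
Para resolver esto, necesitamos tomar 4 derivadas de nuestra ecuación de la posición x(t) = -4·t^4 - 3·t^3 + 4·t^2 - 3·t + 4. La derivada de la posición da la velocidad: v(t) = -16·t^3 - 9·t^2 + 8·t - 3. Derivando la velocidad, obtenemos la aceleración: a(t) = -48·t^2 - 18·t + 8. Tomando d/dt de a(t), encontramos j(t) = -96·t - 18. Derivando la sacudida, obtenemos el snap: s(t) = -96. Usando s(t) = -96 y sustituyendo t = 2, encontramos s = -96.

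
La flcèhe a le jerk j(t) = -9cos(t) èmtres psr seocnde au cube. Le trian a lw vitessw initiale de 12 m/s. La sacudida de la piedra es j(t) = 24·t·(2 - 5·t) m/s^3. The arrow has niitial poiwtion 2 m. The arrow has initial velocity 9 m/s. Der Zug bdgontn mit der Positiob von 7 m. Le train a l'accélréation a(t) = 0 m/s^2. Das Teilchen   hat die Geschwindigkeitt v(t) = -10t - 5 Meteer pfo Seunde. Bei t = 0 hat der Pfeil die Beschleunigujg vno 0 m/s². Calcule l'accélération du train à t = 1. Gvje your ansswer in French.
De l'équation de l'accélération a(t) = 0, nous substituons t = 1 pour obtenir a = 0.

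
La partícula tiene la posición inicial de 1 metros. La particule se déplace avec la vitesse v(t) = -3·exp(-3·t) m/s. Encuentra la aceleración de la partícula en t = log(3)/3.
Para resolver esto, necesitamos tomar 1 derivada de nuestra ecuación de la velocidad v(t) = -3·exp(-3·t). Derivando la velocidad, obtenemos la aceleración: a(t) = 9·exp(-3·t). Usando a(t) = 9·exp(-3·t) y sustituyendo t = log(3)/3, encontramos a = 3.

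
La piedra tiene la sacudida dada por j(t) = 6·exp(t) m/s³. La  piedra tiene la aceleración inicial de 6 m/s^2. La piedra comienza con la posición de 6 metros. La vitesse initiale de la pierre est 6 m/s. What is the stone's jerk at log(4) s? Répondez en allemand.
Wir haben den Ruck j(t) = 6·exp(t). Durch Einsetzen von t = log(4): j(log(4)) = 24.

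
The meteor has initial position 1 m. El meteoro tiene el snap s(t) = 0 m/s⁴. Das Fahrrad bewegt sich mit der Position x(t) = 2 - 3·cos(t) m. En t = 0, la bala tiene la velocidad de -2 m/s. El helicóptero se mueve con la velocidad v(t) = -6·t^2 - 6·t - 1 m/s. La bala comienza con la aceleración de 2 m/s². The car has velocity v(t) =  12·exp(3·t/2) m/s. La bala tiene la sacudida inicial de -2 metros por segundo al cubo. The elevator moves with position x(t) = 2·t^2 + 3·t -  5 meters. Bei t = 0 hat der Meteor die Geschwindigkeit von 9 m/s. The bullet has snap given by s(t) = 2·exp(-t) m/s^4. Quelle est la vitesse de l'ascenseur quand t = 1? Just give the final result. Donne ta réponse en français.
La réponse est 7.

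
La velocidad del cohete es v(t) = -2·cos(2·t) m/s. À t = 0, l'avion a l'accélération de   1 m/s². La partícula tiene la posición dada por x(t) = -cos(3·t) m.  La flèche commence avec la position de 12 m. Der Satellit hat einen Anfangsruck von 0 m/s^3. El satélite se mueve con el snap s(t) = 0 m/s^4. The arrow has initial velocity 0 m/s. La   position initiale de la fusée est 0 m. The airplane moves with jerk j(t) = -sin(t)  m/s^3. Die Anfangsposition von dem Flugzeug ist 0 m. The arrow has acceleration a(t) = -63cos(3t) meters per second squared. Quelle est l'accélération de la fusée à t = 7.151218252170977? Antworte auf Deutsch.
Um dies zu lösen, müssen wir 1 Ableitung unserer Gleichung für die Geschwindigkeit v(t) = -2·cos(2·t) nehmen. Mit d/dt von v(t) finden wir a(t) = 4·sin(2·t). Mit a(t) = 4·sin(2·t) und Einsetzen von t = 7.151218252170977, finden wir a = 3.94549617250488.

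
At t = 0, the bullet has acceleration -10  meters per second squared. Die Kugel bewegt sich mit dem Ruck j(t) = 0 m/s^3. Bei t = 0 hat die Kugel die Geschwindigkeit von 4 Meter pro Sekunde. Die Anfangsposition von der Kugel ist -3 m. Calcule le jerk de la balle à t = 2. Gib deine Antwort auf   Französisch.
En utilisant j(t) = 0 et en substituant t = 2, nous trouvons j = 0.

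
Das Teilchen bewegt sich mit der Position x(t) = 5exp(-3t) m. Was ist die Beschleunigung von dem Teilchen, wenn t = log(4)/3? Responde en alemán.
Ausgehend von der Position x(t) = 5·exp(-3·t), nehmen wir 2 Ableitungen. Die Ableitung von der Position ergibt die Geschwindigkeit: v(t) = -15·exp(-3·t). Mit d/dt von v(t) finden wir a(t) = 45·exp(-3·t). Aus der Gleichung für die Beschleunigung a(t) = 45·exp(-3·t), setzen wir t = log(4)/3 ein und erhalten a = 45/4.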